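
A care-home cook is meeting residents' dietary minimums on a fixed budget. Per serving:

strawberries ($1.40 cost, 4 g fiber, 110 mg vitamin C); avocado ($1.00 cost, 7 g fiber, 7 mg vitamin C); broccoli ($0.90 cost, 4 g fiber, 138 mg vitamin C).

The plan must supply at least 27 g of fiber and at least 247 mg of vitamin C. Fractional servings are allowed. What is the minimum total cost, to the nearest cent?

This is a tiny linear program; its minimum lies at a vertex of the feasible set. List the vertices and price them.
strawberries only: max(27/4, 247/110) = 6.75 servings → $9.45.
avocado only: max(27/7, 247/7) = 35.29 servings → $35.29.
broccoli only: max(27/4, 247/138) = 6.75 servings → $6.08.
strawberries + avocado with both tight: 2.075 servings and 2.671 servings → $5.58.
strawberries + broccoli: the both-tight solution has a negative serving — not a feasible corner.
avocado + broccoli with both tight: 2.919 servings and 1.642 servings → $4.40.
The minimum over all feasible corners is $4.40.

$4.40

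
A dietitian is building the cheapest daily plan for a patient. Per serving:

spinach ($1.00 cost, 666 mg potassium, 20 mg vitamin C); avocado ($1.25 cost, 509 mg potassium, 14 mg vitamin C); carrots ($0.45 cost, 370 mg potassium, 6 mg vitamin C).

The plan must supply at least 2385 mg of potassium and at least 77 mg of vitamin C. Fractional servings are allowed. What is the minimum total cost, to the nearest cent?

$3.85

Check every corner: each single food scaled to meet both minima, and each pair solved so both constraints bind.
spinach only: max(2385/666, 77/20) = 3.85 servings → $3.85.
avocado only: max(2385/509, 77/14) = 5.5 servings → $6.88.
carrots only: max(2385/370, 77/6) = 12.83 servings → $5.78.
spinach + avocado: the both-tight solution has a negative serving — not a feasible corner.
spinach + carrots: the both-tight solution has a negative serving — not a feasible corner.
avocado + carrots with both targets exact would need a negative amount; discard.
The minimum over all feasible corners is $3.85.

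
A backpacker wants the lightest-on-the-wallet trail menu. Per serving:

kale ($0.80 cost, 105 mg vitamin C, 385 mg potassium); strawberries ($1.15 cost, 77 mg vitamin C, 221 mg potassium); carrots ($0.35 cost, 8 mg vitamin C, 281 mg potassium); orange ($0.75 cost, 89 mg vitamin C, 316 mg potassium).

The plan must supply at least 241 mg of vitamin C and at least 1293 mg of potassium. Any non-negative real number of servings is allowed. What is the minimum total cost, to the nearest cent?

The cheapest plan sits at a corner of the feasible region — with two constraints it uses at most two foods.
kale only: max(241/105, 1293/385) = 3.358 servings → $2.69.
strawberries only: max(241/77, 1293/221) = 5.851 servings → $6.73.
carrots only: max(241/8, 1293/281) = 30.12 servings → $10.54.
orange only: max(241/89, 1293/316) = 4.092 servings → $3.07.
kale + strawberries: intersection lies outside the first quadrant.
kale + carrots with both tight: 2.171 servings and 1.626 servings → $2.31.
kale + orange: intersection lies outside the first quadrant.
strawberries + carrots with both tight: 2.888 servings and 2.33 servings → $4.14.
strawberries + orange: the both-tight solution has a negative serving — not a feasible corner.
carrots + orange with both tight: 1.731 servings and 2.552 servings → $2.52.
Cheapest feasible corner: $2.31.

$2.31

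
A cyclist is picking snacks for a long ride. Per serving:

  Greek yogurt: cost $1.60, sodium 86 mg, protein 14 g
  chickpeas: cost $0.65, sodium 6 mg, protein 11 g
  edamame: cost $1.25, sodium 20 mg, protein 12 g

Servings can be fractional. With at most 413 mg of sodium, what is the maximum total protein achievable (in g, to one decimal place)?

Protein per mg sodium: chickpeas 1.833, edamame 0.6, Greek yogurt 0.1628.
With no serving limits, spend the whole sodium allowance on chickpeas: 413 mg / 6 mg × 11 g = 757.2 g.

757.2 g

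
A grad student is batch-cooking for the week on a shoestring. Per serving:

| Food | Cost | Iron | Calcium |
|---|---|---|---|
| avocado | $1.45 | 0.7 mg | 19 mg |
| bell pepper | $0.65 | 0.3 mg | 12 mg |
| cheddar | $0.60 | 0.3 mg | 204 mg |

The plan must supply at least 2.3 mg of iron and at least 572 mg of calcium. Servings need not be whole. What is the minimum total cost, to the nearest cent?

$4.60

Compare the cost at each extreme point of the feasible region.
avocado only: max(2.3/0.7, 572/19) = 30.11 servings → $43.65.
bell pepper only: max(2.3/0.3, 572/12) = 47.67 servings → $30.98.
cheddar only: max(2.3/0.3, 572/204) = 7.667 servings → $4.60.
avocado + bell pepper with both targets exact would need a negative amount; discard.
avocado + cheddar with both tight: 2.171 servings and 2.602 servings → $4.71.
bell pepper + cheddar with both tight: 5.167 servings and 2.5 servings → $4.86.
The minimum over all feasible corners is $4.60.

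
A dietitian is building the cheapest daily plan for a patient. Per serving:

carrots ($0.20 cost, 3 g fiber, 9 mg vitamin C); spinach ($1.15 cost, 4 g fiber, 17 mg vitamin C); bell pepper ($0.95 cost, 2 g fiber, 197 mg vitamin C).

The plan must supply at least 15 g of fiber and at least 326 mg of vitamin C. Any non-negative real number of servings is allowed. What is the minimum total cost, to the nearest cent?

For a min-cost LP with two ≥-constraints, a basic feasible solution has at most two positive variables.
carrots only: max(15/3, 326/9) = 36.22 servings → $7.24.
spinach only: max(15/4, 326/17) = 19.18 servings → $22.05.
bell pepper only: max(15/2, 326/197) = 7.5 servings → $7.12.
carrots + spinach with both targets exact would need a negative amount; discard.
carrots + bell pepper with both tight: 4.019 servings and 1.471 servings → $2.20.
spinach + bell pepper with both tight: 3.054 servings and 1.391 servings → $4.83.
Cheapest feasible corner: $2.20.

$2.20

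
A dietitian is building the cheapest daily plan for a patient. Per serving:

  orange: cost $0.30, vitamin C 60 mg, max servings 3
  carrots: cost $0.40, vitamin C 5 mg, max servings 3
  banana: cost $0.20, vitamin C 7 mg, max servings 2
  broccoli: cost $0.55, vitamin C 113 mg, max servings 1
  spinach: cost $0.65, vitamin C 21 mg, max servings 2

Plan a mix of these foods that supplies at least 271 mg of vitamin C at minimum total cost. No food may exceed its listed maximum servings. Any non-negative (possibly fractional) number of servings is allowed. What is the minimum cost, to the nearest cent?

Cost per mg of vitamin C: broccoli $0.0049, orange $0.0050, banana $0.0286, spinach $0.0310, carrots $0.0800.
Take 1 serving of broccoli: +113.0 mg vitamin C for $0.55 (total $0.55, still need 158.0 mg).
Take 2.633 servings of orange: +158.0 mg vitamin C for $0.79 (total $1.34, still need 0.0 mg).
Filling from the cheapest source first is optimal under one linear minimum: $1.34.

$1.34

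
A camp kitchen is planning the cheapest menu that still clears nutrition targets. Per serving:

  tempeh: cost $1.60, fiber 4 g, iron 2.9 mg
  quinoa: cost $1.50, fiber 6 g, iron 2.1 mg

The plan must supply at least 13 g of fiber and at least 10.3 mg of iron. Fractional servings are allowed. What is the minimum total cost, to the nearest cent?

$5.68

tempeh only: max(13/4, 10.3/2.9) = 3.552 servings → $5.68.
quinoa only: max(13/6, 10.3/2.1) = 4.905 servings → $7.36.
tempeh + quinoa: the both-tight solution has a negative serving — not a feasible corner.
Cheapest feasible corner: $5.68.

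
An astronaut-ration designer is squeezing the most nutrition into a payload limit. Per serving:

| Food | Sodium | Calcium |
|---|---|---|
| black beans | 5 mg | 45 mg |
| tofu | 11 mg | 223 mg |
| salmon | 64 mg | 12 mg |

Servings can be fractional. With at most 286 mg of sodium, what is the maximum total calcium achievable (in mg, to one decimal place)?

5798.0 mg

Calcium per mg sodium: tofu 20.27, black beans 9, salmon 0.1875.
With no serving limits, spend the whole sodium allowance on tofu: 286 mg / 11 mg × 223 mg = 5798.0 mg.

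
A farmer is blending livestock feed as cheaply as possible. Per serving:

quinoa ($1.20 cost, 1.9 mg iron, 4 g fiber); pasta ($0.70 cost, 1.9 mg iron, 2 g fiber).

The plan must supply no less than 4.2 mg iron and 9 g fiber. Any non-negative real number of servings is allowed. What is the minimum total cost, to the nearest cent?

$2.70

Check every corner: each single food scaled to meet both minima, and each pair solved so both constraints bind.
quinoa only: max(4.2/1.9, 9/4) = 2.25 servings → $2.70.
pasta only: max(4.2/1.9, 9/2) = 4.5 servings → $3.15.
quinoa + pasta: the both-tight solution has a negative serving — not a feasible corner.
The minimum over all feasible corners is $2.70.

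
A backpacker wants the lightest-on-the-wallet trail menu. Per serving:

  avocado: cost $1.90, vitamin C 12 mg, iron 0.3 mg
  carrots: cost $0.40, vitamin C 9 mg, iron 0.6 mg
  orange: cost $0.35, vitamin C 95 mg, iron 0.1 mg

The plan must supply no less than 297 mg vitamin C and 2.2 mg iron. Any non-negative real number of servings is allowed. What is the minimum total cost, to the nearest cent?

A basic optimal solution has at most two foods positive. Try each food alone and each pair with both targets met exactly.
avocado only: max(297/12, 2.2/0.3) = 24.75 servings → $47.02.
carrots only: max(297/9, 2.2/0.6) = 33 servings → $13.20.
orange only: max(297/95, 2.2/0.1) = 22 servings → $7.70.
avocado + carrots: the both-tight solution has a negative serving — not a feasible corner.
avocado + orange with both tight: 6.568 servings and 2.297 servings → $13.28.
carrots + orange with both tight: 3.196 servings and 2.824 servings → $2.27.
So the least-cost plan costs $2.27.

$2.27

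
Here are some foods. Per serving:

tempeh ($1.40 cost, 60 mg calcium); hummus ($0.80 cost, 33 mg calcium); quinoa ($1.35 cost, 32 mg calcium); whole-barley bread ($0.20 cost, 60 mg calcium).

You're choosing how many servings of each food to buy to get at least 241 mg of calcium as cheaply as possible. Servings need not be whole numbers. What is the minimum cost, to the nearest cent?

Cost per mg of calcium: whole-barley bread $0.0033, tempeh $0.0233, hummus $0.0242, quinoa $0.0422.
With no serving limits, use only whole-barley bread: 241 mg / 60 mg = 4.017 servings × $0.20 = $0.80.

$0.80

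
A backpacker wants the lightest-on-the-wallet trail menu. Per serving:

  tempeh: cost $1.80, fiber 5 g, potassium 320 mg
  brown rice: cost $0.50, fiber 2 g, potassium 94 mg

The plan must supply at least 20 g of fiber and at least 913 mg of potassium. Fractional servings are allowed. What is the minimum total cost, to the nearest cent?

$5.00

A basic optimal solution has at most two foods positive. Try each food alone and each pair with both targets met exactly.
tempeh only: max(20/5, 913/320) = 4 servings → $7.20.
brown rice only: max(20/2, 913/94) = 10 servings → $5.00.
tempeh + brown rice: intersection lies outside the first quadrant.
Cheapest feasible corner: $5.00.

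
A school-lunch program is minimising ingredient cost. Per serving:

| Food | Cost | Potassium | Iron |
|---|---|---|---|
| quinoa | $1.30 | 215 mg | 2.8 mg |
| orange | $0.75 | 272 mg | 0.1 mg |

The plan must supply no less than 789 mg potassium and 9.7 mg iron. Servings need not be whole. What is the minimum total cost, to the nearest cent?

Two binding constraints pin down two serving amounts, so the optimal mix uses at most two foods. The candidates are each food alone (scaled to the tighter of potassium/iron) and each pair with both constraints tight.
quinoa only: max(789/215, 9.7/2.8) = 3.67 servings → $4.77.
orange only: max(789/272, 9.7/0.1) = 97 servings → $72.75.
quinoa + orange with both tight: 3.458 servings and 0.1671 servings → $4.62.
So the least-cost plan costs $4.62.

$4.62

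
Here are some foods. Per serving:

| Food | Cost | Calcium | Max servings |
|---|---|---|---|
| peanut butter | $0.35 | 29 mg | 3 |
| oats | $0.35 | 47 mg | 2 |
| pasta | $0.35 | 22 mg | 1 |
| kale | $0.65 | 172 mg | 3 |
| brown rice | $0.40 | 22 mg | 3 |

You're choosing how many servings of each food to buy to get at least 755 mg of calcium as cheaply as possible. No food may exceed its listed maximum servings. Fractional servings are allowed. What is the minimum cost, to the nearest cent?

Cost per mg of calcium: kale $0.0038, oats $0.0074, peanut butter $0.0121, pasta $0.0159, brown rice $0.0182.
Take 3 servings of kale: +516.0 mg calcium for $1.95 (total $1.95, still need 239.0 mg).
Take 2 servings of oats: +94.0 mg calcium for $0.70 (total $2.65, still need 145.0 mg).
Take 3 servings of peanut butter: +87.0 mg calcium for $1.05 (total $3.70, still need 58.0 mg).
Take 1 serving of pasta: +22.0 mg calcium for $0.35 (total $4.05, still need 36.0 mg).
Take 1.636 servings of brown rice: +36.0 mg calcium for $0.65 (total $4.70, still need 0.0 mg).
Greedy by cheapest-per-mg is optimal for a single linear constraint, so the minimum cost is $4.70.

$4.70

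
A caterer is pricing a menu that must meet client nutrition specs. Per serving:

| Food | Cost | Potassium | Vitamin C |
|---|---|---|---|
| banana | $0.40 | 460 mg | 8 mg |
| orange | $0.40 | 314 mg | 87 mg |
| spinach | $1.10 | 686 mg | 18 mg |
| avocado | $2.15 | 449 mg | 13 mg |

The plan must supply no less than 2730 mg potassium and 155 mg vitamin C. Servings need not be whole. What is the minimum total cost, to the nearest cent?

$2.54

Minimising a linear cost over {potassium ≥ 2730, vitamin C ≥ 155, servings ≥ 0} — the optimum is at a vertex, using one or two foods.
banana only: max(2730/460, 155/8) = 19.38 servings → $7.75.
orange only: max(2730/314, 155/87) = 8.694 servings → $3.48.
spinach only: max(2730/686, 155/18) = 8.611 servings → $9.47.
avocado only: max(2730/449, 155/13) = 11.92 servings → $25.63.
banana + orange with both tight: 5.035 servings and 1.319 servings → $2.54.
banana + spinach: the both-tight solution has a negative serving — not a feasible corner.
banana + avocado: the both-tight solution has a negative serving — not a feasible corner.
orange + spinach with both tight: 1.058 servings and 3.495 servings → $4.27.
orange + avocado with both tight: 0.975 servings and 5.398 servings → $12.00.
spinach + avocado: intersection lies outside the first quadrant.
Cheapest feasible corner: $2.54.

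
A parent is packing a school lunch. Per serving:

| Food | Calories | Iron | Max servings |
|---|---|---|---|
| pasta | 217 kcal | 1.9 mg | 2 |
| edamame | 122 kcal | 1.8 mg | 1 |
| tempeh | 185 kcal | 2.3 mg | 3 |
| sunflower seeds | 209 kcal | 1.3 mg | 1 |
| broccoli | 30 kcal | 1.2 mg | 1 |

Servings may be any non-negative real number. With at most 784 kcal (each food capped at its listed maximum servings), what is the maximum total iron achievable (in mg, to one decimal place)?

Iron per kcal: broccoli 0.04, edamame 0.01475, tempeh 0.01243, pasta 0.008756, sunflower seeds 0.00622.
Take 1 serving of broccoli: uses 30 kcal, +1.2 mg iron (running total 1.2 mg).
Take 1 serving of edamame: uses 122 kcal, +1.8 mg iron (running total 3.0 mg).
Take 3 servings of tempeh: uses 555 kcal, +6.9 mg iron (running total 9.9 mg).
Take 0.3548 servings of pasta: uses 77 kcal, +0.7 mg iron (running total 10.6 mg).
Greedy by best ratio exhausts the calories allowance optimally: 10.6 mg.

10.6 mg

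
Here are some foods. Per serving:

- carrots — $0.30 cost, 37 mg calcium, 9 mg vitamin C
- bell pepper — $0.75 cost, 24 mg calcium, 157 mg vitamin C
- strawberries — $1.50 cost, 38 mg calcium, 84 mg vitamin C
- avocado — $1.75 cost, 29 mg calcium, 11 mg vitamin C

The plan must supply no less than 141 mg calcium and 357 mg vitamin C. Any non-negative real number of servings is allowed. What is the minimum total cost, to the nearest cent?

$2.33

With two linear requirements the optimum uses one or two foods; enumerate the corners.
carrots only: max(141/37, 357/9) = 39.67 servings → $11.90.
bell pepper only: max(141/24, 357/157) = 5.875 servings → $4.41.
strawberries only: max(141/38, 357/84) = 4.25 servings → $6.38.
avocado only: max(141/29, 357/11) = 32.45 servings → $56.80.
carrots + bell pepper with both tight: 2.426 servings and 2.135 servings → $2.33.
carrots + strawberries: intersection lies outside the first quadrant.
carrots + avocado: intersection lies outside the first quadrant.
bell pepper + strawberries with both tight: 0.4359 servings and 3.435 servings → $5.48.
bell pepper + avocado with both tight: 2.052 servings and 3.164 servings → $7.08.
strawberries + avocado with both targets exact would need a negative amount; discard.
The minimum over all feasible corners is $2.33.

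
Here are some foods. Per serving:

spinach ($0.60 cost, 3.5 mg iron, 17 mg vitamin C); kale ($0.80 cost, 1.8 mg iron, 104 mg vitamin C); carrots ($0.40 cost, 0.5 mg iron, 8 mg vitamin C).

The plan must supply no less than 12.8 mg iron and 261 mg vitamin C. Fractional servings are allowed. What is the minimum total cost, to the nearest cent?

$3.22

spinach only: max(12.8/3.5, 261/17) = 15.35 servings → $9.21.
kale only: max(12.8/1.8, 261/104) = 7.111 servings → $5.69.
carrots only: max(12.8/0.5, 261/8) = 32.62 servings → $13.05.
spinach + kale with both tight: 2.584 servings and 2.087 servings → $3.22.
spinach + carrots: the both-tight solution has a negative serving — not a feasible corner.
kale + carrots with both tight: 0.7473 servings and 22.91 servings → $9.76.
The minimum over all feasible corners is $3.22.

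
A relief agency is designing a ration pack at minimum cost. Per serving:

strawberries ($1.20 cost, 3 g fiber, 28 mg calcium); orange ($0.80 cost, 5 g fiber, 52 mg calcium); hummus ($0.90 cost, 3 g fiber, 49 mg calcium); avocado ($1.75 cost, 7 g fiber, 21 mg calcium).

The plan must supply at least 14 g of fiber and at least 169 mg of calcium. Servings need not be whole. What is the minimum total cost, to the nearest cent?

The cheapest plan sits at a corner of the feasible region — with two constraints it uses at most two foods.
strawberries only: max(14/3, 169/28) = 6.036 servings → $7.24.
orange only: max(14/5, 169/52) = 3.25 servings → $2.60.
hummus only: max(14/3, 169/49) = 4.667 servings → $4.20.
avocado only: max(14/7, 169/21) = 8.048 servings → $14.08.
strawberries + orange with both targets exact would need a negative amount; discard.
strawberries + hummus with both tight: 2.841 servings and 1.825 servings → $5.05.
strawberries + avocado with both targets exact would need a negative amount; discard.
orange + hummus with both tight: 2.011 servings and 1.315 servings → $2.79.
orange + avocado: the both-tight solution has a negative serving — not a feasible corner.
hummus + avocado with both tight: 3.175 servings and 0.6393 servings → $3.98.
The minimum over all feasible corners is $2.60.

$2.60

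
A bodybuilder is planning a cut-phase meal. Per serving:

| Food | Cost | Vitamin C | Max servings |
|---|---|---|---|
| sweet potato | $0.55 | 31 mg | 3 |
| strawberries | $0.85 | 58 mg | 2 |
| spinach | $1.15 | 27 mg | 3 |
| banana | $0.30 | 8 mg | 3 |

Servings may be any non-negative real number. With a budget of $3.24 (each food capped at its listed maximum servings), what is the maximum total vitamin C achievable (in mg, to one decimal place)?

202.8 mg

Vitamin C per dollar: strawberries 68.24, sweet potato 56.36, banana 26.67, spinach 23.48.
Take 2 servings of strawberries: spends $1.70, +116.0 mg vitamin C (running total 116.0 mg).
Take 2.8 servings of sweet potato: spends $1.54, +86.8 mg vitamin C (running total 202.8 mg).
Greedy by best ratio exhausts the cost allowance optimally: 202.8 mg.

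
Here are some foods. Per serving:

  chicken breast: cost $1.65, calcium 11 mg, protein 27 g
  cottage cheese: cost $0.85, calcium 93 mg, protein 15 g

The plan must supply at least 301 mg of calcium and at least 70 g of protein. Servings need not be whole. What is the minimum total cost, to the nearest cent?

A basic optimal solution has at most two foods positive. Try each food alone and each pair with both targets met exactly.
chicken breast only: max(301/11, 70/27) = 27.36 servings → $45.15.
cottage cheese only: max(301/93, 70/15) = 4.667 servings → $3.97.
chicken breast + cottage cheese with both tight: 0.8504 servings and 3.136 servings → $4.07.
Cheapest feasible corner: $3.97.

$3.97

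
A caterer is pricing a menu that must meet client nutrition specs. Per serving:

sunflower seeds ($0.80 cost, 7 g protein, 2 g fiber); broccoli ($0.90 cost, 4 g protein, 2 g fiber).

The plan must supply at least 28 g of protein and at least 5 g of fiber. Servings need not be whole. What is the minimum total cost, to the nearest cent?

$3.20

sunflower seeds only: max(28/7, 5/2) = 4 servings → $3.20.
broccoli only: max(28/4, 5/2) = 7 servings → $6.30.
sunflower seeds + broccoli with both targets exact would need a negative amount; discard.
Cheapest feasible corner: $3.20.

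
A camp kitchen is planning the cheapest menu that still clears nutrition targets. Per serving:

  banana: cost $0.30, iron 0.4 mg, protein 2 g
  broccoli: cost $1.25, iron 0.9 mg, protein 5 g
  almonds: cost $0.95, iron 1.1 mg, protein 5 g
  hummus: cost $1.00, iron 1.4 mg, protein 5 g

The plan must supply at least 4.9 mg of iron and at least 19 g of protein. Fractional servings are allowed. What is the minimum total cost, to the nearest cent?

For a min-cost LP with two ≥-constraints, a basic feasible solution has at most two positive variables.
banana only: max(4.9/0.4, 19/2) = 12.25 servings → $3.67.
broccoli only: max(4.9/0.9, 19/5) = 5.444 servings → $6.81.
almonds only: max(4.9/1.1, 19/5) = 4.455 servings → $4.23.
hummus only: max(4.9/1.4, 19/5) = 3.8 servings → $3.80.
banana + broccoli: the both-tight solution has a negative serving — not a feasible corner.
banana + almonds: the both-tight solution has a negative serving — not a feasible corner.
banana + hummus with both tight: 2.625 servings and 2.75 servings → $3.54.
broccoli + almonds: intersection lies outside the first quadrant.
broccoli + hummus with both tight: 0.84 servings and 2.96 servings → $4.01.
almonds + hummus with both tight: 1.4 servings and 2.4 servings → $3.73.
So the least-cost plan costs $3.54.

$3.54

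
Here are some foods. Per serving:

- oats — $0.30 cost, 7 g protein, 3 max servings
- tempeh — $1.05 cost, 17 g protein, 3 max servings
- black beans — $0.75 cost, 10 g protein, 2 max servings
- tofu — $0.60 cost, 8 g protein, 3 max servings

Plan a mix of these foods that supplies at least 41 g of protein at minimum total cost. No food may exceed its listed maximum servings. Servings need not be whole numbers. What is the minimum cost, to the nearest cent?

$2.14

Cost per g of protein: oats $0.0429, tempeh $0.0618, black beans $0.0750, tofu $0.0750.
Take 3 servings of oats: +21.0 g protein for $0.90 (total $0.90, still need 20.0 g).
Take 1.176 servings of tempeh: +20.0 g protein for $1.24 (total $2.14, still need 0.0 g).
Greedy by cheapest-per-g is optimal for a single linear constraint, so the minimum cost is $2.14.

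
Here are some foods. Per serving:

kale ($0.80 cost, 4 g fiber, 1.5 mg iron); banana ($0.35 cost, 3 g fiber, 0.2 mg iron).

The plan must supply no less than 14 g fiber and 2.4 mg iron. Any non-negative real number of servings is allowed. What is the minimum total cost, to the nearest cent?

With two linear requirements the optimum uses one or two foods; enumerate the corners.
kale only: max(14/4, 2.4/1.5) = 3.5 servings → $2.80.
banana only: max(14/3, 2.4/0.2) = 12 servings → $4.20.
kale + banana with both tight: 1.189 servings and 3.081 servings → $2.03.
The minimum over all feasible corners is $2.03.

$2.03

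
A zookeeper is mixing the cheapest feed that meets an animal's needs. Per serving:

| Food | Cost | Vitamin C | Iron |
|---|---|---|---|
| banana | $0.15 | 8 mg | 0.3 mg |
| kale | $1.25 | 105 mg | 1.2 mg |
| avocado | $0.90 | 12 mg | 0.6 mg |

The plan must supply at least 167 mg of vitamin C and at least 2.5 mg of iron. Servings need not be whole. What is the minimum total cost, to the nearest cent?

$2.14

banana only: max(167/8, 2.5/0.3) = 20.88 servings → $3.13.
kale only: max(167/105, 2.5/1.2) = 2.083 servings → $2.60.
avocado only: max(167/12, 2.5/0.6) = 13.92 servings → $12.53.
banana + kale with both tight: 2.836 servings and 1.374 servings → $2.14.
banana + avocado with both targets exact would need a negative amount; discard.
kale + avocado with both tight: 1.444 servings and 1.278 servings → $2.96.
The minimum over all feasible corners is $2.14.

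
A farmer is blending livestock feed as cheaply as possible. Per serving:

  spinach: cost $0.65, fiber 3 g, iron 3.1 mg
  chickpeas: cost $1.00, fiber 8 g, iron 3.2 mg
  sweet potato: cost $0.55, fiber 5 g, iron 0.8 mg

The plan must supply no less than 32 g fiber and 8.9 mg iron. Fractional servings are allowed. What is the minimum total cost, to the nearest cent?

An LP optimum is at a vertex; with two nutrient constraints at most two foods are used. Check each candidate.
spinach only: max(32/3, 8.9/3.1) = 10.67 servings → $6.93.
chickpeas only: max(32/8, 8.9/3.2) = 4 servings → $4.00.
sweet potato only: max(32/5, 8.9/0.8) = 11.12 servings → $6.12.
spinach + chickpeas: intersection lies outside the first quadrant.
spinach + sweet potato with both tight: 1.443 servings and 5.534 servings → $3.98.
chickpeas + sweet potato with both tight: 1.969 servings and 3.25 servings → $3.76.
The minimum over all feasible corners is $3.76.

$3.76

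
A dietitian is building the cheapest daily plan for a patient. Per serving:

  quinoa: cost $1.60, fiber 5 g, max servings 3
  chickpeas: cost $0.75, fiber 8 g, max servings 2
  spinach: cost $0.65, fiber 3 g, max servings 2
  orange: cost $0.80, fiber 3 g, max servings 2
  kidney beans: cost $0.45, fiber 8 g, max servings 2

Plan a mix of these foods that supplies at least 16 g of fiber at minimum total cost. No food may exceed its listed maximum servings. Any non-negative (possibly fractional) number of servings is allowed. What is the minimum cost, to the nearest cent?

Cost per g of fiber: kidney beans $0.0563, chickpeas $0.0938, spinach $0.2167, orange $0.2667, quinoa $0.3200.
Take 2 servings of kidney beans: +16.0 g fiber for $0.90 (total $0.90, still need 0.0 g).
Filling from the cheapest source first is optimal under one linear minimum: $0.90.

$0.90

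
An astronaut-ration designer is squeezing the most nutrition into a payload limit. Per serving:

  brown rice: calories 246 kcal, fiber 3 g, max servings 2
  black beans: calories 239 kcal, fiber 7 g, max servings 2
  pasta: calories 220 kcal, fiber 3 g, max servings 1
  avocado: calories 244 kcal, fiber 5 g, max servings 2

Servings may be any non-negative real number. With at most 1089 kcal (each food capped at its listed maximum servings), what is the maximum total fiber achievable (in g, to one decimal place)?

25.7 g

Fiber per kcal: black beans 0.02929, avocado 0.02049, pasta 0.01364, brown rice 0.0122.
Take 2 servings of black beans: uses 478 kcal, +14.0 g fiber (running total 14.0 g).
Take 2 servings of avocado: uses 488 kcal, +10.0 g fiber (running total 24.0 g).
Take 0.5591 servings of pasta: uses 123 kcal, +1.7 g fiber (running total 25.7 g).
Filling greedily by fiber-per-kcal is optimal for one linear limit, giving 25.7 g.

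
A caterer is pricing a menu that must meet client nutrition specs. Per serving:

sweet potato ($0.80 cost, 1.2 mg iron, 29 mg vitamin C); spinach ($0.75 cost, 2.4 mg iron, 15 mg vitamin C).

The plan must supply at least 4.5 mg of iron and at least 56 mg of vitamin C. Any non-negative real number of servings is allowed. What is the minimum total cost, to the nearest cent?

$1.96

For a min-cost LP with two ≥-constraints, a basic feasible solution has at most two positive variables.
sweet potato only: max(4.5/1.2, 56/29) = 3.75 servings → $3.00.
spinach only: max(4.5/2.4, 56/15) = 3.733 servings → $2.80.
sweet potato + spinach with both tight: 1.297 servings and 1.227 servings → $1.96.
Cheapest feasible corner: $1.96.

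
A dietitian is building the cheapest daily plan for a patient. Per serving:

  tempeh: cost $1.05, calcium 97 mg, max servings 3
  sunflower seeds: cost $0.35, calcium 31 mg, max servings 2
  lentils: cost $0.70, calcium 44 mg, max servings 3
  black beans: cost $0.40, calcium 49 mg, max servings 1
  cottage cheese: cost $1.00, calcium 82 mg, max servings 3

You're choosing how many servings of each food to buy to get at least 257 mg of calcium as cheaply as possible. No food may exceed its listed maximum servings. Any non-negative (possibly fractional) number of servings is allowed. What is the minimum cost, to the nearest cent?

Cost per mg of calcium: black beans $0.0082, tempeh $0.0108, sunflower seeds $0.0113, cottage cheese $0.0122, lentils $0.0159.
Take 1 serving of black beans: +49.0 mg calcium for $0.40 (total $0.40, still need 208.0 mg).
Take 2.144 servings of tempeh: +208.0 mg calcium for $2.25 (total $2.65, still need 0.0 mg).
Filling from the cheapest source first is optimal under one linear minimum: $2.65.

$2.65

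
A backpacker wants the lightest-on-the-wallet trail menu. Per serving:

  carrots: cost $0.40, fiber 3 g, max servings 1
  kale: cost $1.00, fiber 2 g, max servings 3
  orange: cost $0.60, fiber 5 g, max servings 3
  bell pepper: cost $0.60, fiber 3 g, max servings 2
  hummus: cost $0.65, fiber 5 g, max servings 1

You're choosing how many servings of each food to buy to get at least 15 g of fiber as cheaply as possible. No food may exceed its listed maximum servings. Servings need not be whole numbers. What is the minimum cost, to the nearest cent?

Cost per g of fiber: orange $0.1200, hummus $0.1300, carrots $0.1333, bell pepper $0.2000, kale $0.5000.
Take 3 servings of orange: +15.0 g fiber for $1.80 (total $1.80, still need 0.0 g).
Filling from the cheapest source first is optimal under one linear minimum: $1.80.

$1.80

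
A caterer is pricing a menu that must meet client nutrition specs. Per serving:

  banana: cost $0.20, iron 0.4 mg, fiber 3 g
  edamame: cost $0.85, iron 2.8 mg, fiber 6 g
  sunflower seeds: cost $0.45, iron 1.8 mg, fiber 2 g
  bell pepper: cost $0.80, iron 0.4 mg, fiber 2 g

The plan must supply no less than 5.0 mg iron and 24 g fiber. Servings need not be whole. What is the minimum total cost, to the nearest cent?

An LP optimum is at a vertex; with two nutrient constraints at most two foods are used. Check each candidate.
banana only: max(5.0/0.4, 24/3) = 12.5 servings → $2.50.
edamame only: max(5.0/2.8, 24/6) = 4 servings → $3.40.
sunflower seeds only: max(5.0/1.8, 24/2) = 12 servings → $5.40.
bell pepper only: max(5.0/0.4, 24/2) = 12.5 servings → $10.00.
banana + edamame with both tight: 6.2 servings and 0.9 servings → $2.00.
banana + sunflower seeds with both tight: 7.217 servings and 1.174 servings → $1.97.
banana + bell pepper: the both-tight solution has a negative serving — not a feasible corner.
edamame + sunflower seeds: the both-tight solution has a negative serving — not a feasible corner.
edamame + bell pepper with both tight: 0.125 servings and 11.62 servings → $9.41.
sunflower seeds + bell pepper with both tight: 0.1429 servings and 11.86 servings → $9.55.
The minimum over all feasible corners is $1.97.

$1.97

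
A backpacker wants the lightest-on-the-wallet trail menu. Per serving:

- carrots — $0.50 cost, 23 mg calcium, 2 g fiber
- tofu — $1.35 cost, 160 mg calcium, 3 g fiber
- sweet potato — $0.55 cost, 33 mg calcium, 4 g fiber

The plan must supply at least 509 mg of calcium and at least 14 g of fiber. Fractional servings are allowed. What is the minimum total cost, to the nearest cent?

$4.65

With two linear requirements the optimum uses one or two foods; enumerate the corners.
carrots only: max(509/23, 14/2) = 22.13 servings → $11.07.
tofu only: max(509/160, 14/3) = 4.667 servings → $6.30.
sweet potato only: max(509/33, 14/4) = 15.42 servings → $8.48.
carrots + tofu with both tight: 2.841 servings and 2.773 servings → $5.16.
carrots + sweet potato: intersection lies outside the first quadrant.
tofu + sweet potato with both tight: 2.909 servings and 1.318 servings → $4.65.
Cheapest feasible corner: $4.65.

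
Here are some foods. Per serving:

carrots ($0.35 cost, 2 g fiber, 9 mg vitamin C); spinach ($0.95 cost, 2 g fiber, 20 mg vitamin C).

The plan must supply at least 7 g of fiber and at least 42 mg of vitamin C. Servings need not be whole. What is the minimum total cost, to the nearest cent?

Two binding constraints pin down two serving amounts, so the optimal mix uses at most two foods. The candidates are each food alone (scaled to the tighter of fiber/vitamin C) and each pair with both constraints tight.
carrots only: max(7/2, 42/9) = 4.667 servings → $1.63.
spinach only: max(7/2, 42/20) = 3.5 servings → $3.33.
carrots + spinach with both tight: 2.545 servings and 0.9545 servings → $1.80.
The minimum over all feasible corners is $1.63.

$1.63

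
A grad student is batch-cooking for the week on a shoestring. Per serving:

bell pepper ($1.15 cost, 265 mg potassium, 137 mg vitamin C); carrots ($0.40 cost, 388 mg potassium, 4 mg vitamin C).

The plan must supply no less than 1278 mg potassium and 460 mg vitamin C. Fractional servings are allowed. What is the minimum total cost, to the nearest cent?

With two linear requirements the optimum uses one or two foods; enumerate the corners.
bell pepper only: max(1278/265, 460/137) = 4.823 servings → $5.55.
carrots only: max(1278/388, 460/4) = 115 servings → $46.00.
bell pepper + carrots with both tight: 3.328 servings and 1.021 servings → $4.24.
The minimum over all feasible corners is $4.24.

$4.24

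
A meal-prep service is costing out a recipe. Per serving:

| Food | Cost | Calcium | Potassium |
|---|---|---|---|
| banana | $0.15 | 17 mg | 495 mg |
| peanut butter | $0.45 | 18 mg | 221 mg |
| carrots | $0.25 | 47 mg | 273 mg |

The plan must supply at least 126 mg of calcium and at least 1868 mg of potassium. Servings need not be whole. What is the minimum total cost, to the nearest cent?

A basic optimal solution has at most two foods positive. Try each food alone and each pair with both targets met exactly.
banana only: max(126/17, 1868/495) = 7.412 servings → $1.11.
peanut butter only: max(126/18, 1868/221) = 8.452 servings → $3.80.
carrots only: max(126/47, 1868/273) = 6.842 servings → $1.71.
banana + peanut butter with both tight: 1.121 servings and 5.941 servings → $2.84.
banana + carrots with both tight: 2.867 servings and 1.644 servings → $0.84.
peanut butter + carrots with both targets exact would need a negative amount; discard.
So the least-cost plan costs $0.84.

$0.84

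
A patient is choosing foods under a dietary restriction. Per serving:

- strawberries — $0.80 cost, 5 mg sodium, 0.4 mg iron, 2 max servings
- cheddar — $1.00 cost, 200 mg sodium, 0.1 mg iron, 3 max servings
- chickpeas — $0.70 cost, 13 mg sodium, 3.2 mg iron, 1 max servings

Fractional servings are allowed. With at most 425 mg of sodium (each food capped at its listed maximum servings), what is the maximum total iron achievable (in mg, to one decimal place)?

4.2 mg

Iron per mg sodium: chickpeas 0.2462, strawberries 0.08, cheddar 0.0005.
Take 1 serving of chickpeas: uses 13 mg sodium, +3.2 mg iron (running total 3.2 mg).
Take 2 servings of strawberries: uses 10 mg sodium, +0.8 mg iron (running total 4.0 mg).
Take 2.01 servings of cheddar: uses 402 mg sodium, +0.2 mg iron (running total 4.2 mg).
Greedy by best ratio exhausts the sodium allowance optimally: 4.2 mg.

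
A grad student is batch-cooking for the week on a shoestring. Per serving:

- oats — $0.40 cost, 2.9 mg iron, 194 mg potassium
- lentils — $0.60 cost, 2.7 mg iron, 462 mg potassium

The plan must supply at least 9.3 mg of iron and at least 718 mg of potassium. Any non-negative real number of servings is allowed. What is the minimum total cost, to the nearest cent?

For a min-cost LP with two ≥-constraints, a basic feasible solution has at most two positive variables.
oats only: max(9.3/2.9, 718/194) = 3.701 servings → $1.48.
lentils only: max(9.3/2.7, 718/462) = 3.444 servings → $2.07.
oats + lentils with both tight: 2.89 servings and 0.3407 servings → $1.36.
So the least-cost plan costs $1.36.

$1.36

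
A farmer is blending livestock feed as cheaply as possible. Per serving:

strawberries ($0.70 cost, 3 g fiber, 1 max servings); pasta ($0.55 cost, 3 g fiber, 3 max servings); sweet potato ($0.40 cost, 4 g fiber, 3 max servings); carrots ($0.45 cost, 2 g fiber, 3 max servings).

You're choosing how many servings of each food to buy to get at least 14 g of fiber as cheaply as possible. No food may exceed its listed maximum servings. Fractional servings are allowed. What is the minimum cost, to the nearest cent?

$1.57

Cost per g of fiber: sweet potato $0.1000, pasta $0.1833, carrots $0.2250, strawberries $0.2333.
Take 3 servings of sweet potato: +12.0 g fiber for $1.20 (total $1.20, still need 2.0 g).
Take 0.6667 servings of pasta: +2.0 g fiber for $0.37 (total $1.57, still need 0.0 g).
Filling from the cheapest source first is optimal under one linear minimum: $1.57.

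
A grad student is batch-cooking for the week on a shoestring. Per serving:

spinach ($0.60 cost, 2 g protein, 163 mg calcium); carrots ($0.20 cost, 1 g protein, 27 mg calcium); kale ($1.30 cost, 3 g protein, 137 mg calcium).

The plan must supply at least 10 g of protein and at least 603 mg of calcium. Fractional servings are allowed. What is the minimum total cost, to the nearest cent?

$2.61

Check every corner: each single food scaled to meet both minima, and each pair solved so both constraints bind.
spinach only: max(10/2, 603/163) = 5 servings → $3.00.
carrots only: max(10/1, 603/27) = 22.33 servings → $4.47.
kale only: max(10/3, 603/137) = 4.401 servings → $5.72.
spinach + carrots with both tight: 3.055 servings and 3.89 servings → $2.61.
spinach + kale with both tight: 2.042 servings and 1.972 servings → $3.79.
carrots + kale with both targets exact would need a negative amount; discard.
The minimum over all feasible corners is $2.61.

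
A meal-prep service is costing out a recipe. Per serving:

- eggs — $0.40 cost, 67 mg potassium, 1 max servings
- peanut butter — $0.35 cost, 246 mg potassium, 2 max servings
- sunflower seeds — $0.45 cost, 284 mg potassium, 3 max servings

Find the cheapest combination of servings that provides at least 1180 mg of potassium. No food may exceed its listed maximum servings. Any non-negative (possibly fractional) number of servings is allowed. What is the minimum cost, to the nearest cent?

Cost per mg of potassium: peanut butter $0.0014, sunflower seeds $0.0016, eggs $0.0060.
Take 2 servings of peanut butter: +492.0 mg potassium for $0.70 (total $0.70, still need 688.0 mg).
Take 2.423 servings of sunflower seeds: +688.0 mg potassium for $1.09 (total $1.79, still need 0.0 mg).
Filling from the cheapest source first is optimal under one linear minimum: $1.79.

$1.79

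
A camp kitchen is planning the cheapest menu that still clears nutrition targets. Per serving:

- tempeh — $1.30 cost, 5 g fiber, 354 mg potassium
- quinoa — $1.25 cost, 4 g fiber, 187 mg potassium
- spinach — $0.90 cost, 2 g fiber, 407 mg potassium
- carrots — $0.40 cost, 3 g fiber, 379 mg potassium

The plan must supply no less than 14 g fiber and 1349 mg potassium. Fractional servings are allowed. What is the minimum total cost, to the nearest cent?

$1.87

With two linear requirements the optimum uses one or two foods; enumerate the corners.
tempeh only: max(14/5, 1349/354) = 3.811 servings → $4.95.
quinoa only: max(14/4, 1349/187) = 7.214 servings → $9.02.
spinach only: max(14/2, 1349/407) = 7 servings → $6.30.
carrots only: max(14/3, 1349/379) = 4.667 servings → $1.87.
tempeh + quinoa: the both-tight solution has a negative serving — not a feasible corner.
tempeh + spinach with both tight: 2.261 servings and 1.348 servings → $4.15.
tempeh + carrots with both tight: 1.511 servings and 2.148 servings → $2.82.
quinoa + spinach with both tight: 2.392 servings and 2.215 servings → $4.98.
quinoa + carrots with both tight: 1.318 servings and 2.909 servings → $2.81.
spinach + carrots: intersection lies outside the first quadrant.
The minimum over all feasible corners is $1.87.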